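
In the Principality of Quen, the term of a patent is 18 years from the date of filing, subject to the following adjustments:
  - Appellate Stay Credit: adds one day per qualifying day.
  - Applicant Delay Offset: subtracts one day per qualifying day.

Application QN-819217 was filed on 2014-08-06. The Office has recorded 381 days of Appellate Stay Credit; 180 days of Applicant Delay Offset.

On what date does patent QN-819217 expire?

Base term: filing date + 18 years → 6 August 2032.
Appellate Stay Credit: +381 days → 22 August 2033.
Applicant Delay Offset: −180 days → 23 February 2033.

February 23, 2033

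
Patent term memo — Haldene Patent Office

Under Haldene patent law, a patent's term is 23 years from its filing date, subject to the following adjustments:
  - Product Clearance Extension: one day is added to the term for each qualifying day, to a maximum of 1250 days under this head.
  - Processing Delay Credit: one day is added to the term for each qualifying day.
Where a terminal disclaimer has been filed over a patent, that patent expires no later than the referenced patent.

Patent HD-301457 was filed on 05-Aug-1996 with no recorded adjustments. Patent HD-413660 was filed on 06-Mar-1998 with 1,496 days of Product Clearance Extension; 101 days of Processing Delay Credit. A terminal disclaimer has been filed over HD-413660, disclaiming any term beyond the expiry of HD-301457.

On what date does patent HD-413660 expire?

Natural term of HD-413660:
  Base: filing + 23 years → 6 March 2021.
  Product Clearance Extension: 1496 days claimed exceeds the 1250-day cap, so +1250 days → 7 August 2024.
  Processing Delay Credit: +101 days → 16 November 2024.
Expiry of referenced patent HD-301457:
  Base: filing + 23 years → 5 August 2019.
Terminal disclaimer: HD-413660 expires on the earlier of 16 November 2024 and 5 August 2019.

August 5, 2019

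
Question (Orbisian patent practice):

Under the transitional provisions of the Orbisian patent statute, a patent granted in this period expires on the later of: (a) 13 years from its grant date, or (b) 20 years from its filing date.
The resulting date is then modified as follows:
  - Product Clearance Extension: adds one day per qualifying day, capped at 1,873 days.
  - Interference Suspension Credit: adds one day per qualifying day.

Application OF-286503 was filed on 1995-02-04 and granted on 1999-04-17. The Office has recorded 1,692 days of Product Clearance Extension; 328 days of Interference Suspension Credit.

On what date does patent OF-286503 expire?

(a) grant + 13 years → 17 April 2012.
(b) filing + 20 years → 4 February 2015.
Later of the two: 4 February 2015.
Product Clearance Extension: 1692 days (within the 1873-day cap) → +1692 days → 23 September 2019.
Interference Suspension Credit: +328 days → 16 August 2020.

August 16, 2020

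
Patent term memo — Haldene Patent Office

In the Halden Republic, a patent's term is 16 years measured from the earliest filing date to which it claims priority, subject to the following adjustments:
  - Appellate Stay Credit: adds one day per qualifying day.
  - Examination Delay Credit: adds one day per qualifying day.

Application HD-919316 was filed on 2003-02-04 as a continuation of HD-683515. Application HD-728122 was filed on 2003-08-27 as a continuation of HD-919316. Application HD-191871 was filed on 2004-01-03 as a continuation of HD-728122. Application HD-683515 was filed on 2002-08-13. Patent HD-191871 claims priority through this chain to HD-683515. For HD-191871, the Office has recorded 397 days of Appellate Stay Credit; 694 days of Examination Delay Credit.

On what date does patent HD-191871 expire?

August 8, 2021

Earliest priority filing: 13 August 2002.
Base term: 13 August 2002 + 16 years → 13 August 2018.
Appellate Stay Credit: +397 days → 14 September 2019.
Examination Delay Credit: +694 days → 8 August 2021.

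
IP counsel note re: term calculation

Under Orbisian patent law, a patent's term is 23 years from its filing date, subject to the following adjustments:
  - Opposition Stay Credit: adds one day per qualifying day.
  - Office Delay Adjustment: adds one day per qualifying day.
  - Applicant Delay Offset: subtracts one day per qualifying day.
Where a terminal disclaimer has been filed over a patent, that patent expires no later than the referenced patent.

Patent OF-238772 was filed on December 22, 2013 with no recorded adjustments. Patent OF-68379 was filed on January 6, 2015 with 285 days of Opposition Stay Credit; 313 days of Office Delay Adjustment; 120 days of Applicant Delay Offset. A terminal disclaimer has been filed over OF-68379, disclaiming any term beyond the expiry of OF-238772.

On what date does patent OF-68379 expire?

Natural term of OF-68379:
  Base: filing + 23 years → 6 January 2038.
  Opposition Stay Credit: +285 days → 18 October 2038.
  Office Delay Adjustment: +313 days → 27 August 2039.
  Applicant Delay Offset: −120 days → 29 April 2039.
Expiry of referenced patent OF-238772:
  Base: filing + 23 years → 22 December 2036.
Terminal disclaimer: OF-68379 expires on the earlier of 29 April 2039 and 22 December 2036.

2036-12-22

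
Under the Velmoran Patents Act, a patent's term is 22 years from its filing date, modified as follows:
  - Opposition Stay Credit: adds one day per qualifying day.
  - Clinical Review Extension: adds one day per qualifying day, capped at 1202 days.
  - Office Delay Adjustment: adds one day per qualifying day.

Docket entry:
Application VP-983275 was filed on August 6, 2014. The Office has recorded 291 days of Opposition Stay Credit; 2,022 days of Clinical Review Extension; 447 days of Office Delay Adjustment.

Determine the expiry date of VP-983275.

Base term: filing date + 22 years → 6 August 2036.
Opposition Stay Credit: +291 days → 24 May 2037.
Clinical Review Extension: 2022 days claimed exceeds the 1202-day cap, so +1202 days → 7 September 2040.
Office Delay Adjustment: +447 days → 28 November 2041.

November 28, 2041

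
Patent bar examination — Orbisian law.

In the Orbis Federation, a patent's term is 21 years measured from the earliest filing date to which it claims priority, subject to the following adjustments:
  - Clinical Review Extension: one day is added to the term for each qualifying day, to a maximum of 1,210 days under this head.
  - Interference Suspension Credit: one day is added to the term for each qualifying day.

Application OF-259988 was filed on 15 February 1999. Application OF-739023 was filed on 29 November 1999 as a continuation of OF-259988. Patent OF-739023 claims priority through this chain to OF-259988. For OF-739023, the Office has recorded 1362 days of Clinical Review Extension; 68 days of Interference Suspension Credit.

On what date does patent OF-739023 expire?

August 16, 2023

Earliest priority filing: 15 February 1999.
Base term: 15 February 1999 + 21 years → 15 February 2020.
Clinical Review Extension: 1362 days claimed exceeds the 1210-day cap, so +1210 days → 9 June 2023.
Interference Suspension Credit: +68 days → 16 August 2023.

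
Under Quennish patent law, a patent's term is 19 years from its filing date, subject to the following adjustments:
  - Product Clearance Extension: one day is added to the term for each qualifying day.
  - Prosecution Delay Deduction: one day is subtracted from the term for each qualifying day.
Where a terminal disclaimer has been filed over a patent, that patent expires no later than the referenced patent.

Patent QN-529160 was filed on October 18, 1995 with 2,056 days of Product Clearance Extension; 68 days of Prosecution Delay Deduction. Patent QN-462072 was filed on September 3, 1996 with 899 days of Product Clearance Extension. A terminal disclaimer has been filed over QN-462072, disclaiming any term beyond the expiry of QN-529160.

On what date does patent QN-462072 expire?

Natural term of QN-462072:
  Base: filing + 19 years → 3 September 2015.
  Product Clearance Extension: +899 days → 18 February 2018.
Expiry of referenced patent QN-529160:
  Base: filing + 19 years → 18 October 2014.
  Product Clearance Extension: +2056 days → 4 June 2020.
  Prosecution Delay Deduction: −68 days → 28 March 2020.
Terminal disclaimer: QN-462072 expires on the earlier of 18 February 2018 and 28 March 2020.

February 18, 2018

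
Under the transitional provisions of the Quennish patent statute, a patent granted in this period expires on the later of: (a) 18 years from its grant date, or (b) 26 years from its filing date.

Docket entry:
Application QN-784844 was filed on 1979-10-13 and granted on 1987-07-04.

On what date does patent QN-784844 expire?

(a) grant + 18 years → 4 July 2005.
(b) filing + 26 years → 13 October 2005.
Later of the two: 13 October 2005.

2005-10-13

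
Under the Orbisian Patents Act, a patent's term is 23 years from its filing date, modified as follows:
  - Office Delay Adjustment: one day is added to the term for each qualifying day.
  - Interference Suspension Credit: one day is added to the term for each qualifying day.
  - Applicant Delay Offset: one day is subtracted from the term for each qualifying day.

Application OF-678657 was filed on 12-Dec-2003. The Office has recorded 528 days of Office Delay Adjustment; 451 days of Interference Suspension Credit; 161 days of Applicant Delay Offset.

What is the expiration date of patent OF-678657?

2029-03-09

Base term: filing date + 23 years → 12 December 2026.
Office Delay Adjustment: +528 days → 23 May 2028.
Interference Suspension Credit: +451 days → 17 August 2029.
Applicant Delay Offset: −161 days → 9 March 2029.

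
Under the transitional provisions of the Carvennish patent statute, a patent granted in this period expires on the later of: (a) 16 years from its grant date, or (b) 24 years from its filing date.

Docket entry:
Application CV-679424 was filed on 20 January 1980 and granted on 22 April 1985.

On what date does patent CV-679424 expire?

(a) grant + 16 years → 22 April 2001.
(b) filing + 24 years → 20 January 2004.
Later of the two: 20 January 2004.

2004-01-20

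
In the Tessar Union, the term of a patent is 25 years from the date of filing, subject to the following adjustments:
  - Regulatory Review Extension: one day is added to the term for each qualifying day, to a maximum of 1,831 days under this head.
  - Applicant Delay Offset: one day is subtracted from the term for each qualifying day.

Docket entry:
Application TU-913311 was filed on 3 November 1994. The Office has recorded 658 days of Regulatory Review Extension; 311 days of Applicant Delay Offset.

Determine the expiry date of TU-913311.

Base term: filing date + 25 years → 3 November 2019.
Regulatory Review Extension: 658 days (within the 1831-day cap) → +658 days → 22 August 2021.
Applicant Delay Offset: −311 days → 15 October 2020.

October 15, 2020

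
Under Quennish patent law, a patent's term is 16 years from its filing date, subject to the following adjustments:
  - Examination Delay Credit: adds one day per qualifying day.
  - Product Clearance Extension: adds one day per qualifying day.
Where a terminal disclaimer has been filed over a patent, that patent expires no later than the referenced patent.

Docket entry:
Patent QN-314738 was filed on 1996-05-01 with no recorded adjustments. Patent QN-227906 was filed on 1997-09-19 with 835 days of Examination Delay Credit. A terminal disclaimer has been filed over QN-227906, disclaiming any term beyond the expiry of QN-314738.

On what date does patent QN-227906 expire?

Natural term of QN-227906:
  Base: filing + 16 years → 19 September 2013.
  Examination Delay Credit: +835 days → 2 January 2016.
Expiry of referenced patent QN-314738:
  Base: filing + 16 years → 1 May 2012.
Terminal disclaimer: QN-227906 expires on the earlier of 2 January 2016 and 1 May 2012.

May 1, 2012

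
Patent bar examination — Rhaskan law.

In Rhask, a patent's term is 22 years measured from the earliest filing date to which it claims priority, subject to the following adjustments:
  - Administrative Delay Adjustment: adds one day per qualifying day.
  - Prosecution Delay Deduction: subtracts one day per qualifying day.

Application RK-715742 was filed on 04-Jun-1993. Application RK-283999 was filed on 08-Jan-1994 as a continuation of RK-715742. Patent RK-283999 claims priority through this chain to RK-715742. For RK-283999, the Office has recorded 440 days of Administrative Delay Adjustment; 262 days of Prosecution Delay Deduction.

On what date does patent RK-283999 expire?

Earliest priority filing: 4 June 1993.
Base term: 4 June 1993 + 22 years → 4 June 2015.
Administrative Delay Adjustment: +440 days → 17 August 2016.
Prosecution Delay Deduction: −262 days → 29 November 2015.

2015-11-29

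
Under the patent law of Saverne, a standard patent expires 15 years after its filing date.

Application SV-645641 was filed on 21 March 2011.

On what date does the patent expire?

March 21, 2026

Filing date + 15 years → 21 March 2026.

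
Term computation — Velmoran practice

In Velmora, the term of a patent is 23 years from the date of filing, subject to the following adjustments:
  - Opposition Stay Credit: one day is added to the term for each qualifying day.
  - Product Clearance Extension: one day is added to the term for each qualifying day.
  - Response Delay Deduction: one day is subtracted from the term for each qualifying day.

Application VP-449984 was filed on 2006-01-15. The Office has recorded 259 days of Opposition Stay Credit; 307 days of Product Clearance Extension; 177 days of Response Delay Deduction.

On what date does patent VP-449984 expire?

2030-02-08

Base term: filing date + 23 years → 15 January 2029.
Opposition Stay Credit: +259 days → 1 October 2029.
Product Clearance Extension: +307 days → 4 August 2030.
Response Delay Deduction: −177 days → 8 February 2030.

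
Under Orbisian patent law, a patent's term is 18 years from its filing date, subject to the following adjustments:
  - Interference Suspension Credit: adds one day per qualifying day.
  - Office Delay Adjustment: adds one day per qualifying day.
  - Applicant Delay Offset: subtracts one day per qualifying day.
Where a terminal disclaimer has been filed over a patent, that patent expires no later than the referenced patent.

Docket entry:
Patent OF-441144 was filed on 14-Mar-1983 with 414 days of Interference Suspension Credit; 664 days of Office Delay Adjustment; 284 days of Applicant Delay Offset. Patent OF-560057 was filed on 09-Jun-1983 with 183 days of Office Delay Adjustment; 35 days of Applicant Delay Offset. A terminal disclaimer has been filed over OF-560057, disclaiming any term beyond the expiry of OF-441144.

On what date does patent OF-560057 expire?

Natural term of OF-560057:
  Base: filing + 18 years → 9 June 2001.
  Office Delay Adjustment: +183 days → 9 December 2001.
  Applicant Delay Offset: −35 days → 4 November 2001.
Expiry of referenced patent OF-441144:
  Base: filing + 18 years → 14 March 2001.
  Interference Suspension Credit: +414 days → 2 May 2002.
  Office Delay Adjustment: +664 days → 25 February 2004.
  Applicant Delay Offset: −284 days → 17 May 2003.
Terminal disclaimer: OF-560057 expires on the earlier of 4 November 2001 and 17 May 2003.

November 4, 2001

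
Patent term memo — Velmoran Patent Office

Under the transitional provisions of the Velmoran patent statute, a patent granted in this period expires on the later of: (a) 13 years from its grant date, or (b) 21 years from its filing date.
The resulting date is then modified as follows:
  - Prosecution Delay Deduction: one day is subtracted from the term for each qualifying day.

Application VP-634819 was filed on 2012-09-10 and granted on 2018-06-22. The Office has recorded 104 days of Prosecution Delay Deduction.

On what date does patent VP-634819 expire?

May 29, 2033

(a) grant + 13 years → 22 June 2031.
(b) filing + 21 years → 10 September 2033.
Later of the two: 10 September 2033.
Prosecution Delay Deduction: −104 days → 29 May 2033.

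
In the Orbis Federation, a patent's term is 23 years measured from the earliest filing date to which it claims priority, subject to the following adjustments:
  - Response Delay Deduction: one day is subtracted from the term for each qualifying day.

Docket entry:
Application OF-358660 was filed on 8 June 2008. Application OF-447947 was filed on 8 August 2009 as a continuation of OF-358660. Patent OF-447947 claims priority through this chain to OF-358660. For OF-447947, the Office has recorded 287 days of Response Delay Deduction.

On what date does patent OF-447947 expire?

2030-08-25

Earliest priority filing: 8 June 2008.
Base term: 8 June 2008 + 23 years → 8 June 2031.
Response Delay Deduction: −287 days → 25 August 2030.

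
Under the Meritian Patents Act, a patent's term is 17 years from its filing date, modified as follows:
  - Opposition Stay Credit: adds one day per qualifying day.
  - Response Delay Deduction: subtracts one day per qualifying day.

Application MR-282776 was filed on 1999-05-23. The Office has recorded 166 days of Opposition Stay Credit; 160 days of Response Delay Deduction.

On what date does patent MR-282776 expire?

Base term: filing date + 17 years → 23 May 2016.
Opposition Stay Credit: +166 days → 5 November 2016.
Response Delay Deduction: −160 days → 29 May 2016.

May 29, 2016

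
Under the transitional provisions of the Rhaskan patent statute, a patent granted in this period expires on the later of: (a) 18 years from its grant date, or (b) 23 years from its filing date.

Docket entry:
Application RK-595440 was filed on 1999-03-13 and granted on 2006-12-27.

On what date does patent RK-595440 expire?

(a) grant + 18 years → 27 December 2024.
(b) filing + 23 years → 13 March 2022.
Later of the two: 27 December 2024.

2024-12-27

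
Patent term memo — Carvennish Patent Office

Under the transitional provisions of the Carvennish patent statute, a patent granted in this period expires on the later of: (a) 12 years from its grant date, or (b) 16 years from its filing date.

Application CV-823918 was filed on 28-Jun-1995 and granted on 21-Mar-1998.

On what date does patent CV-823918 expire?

June 28, 2011

(a) grant + 12 years → 21 March 2010.
(b) filing + 16 years → 28 June 2011.
Later of the two: 28 June 2011.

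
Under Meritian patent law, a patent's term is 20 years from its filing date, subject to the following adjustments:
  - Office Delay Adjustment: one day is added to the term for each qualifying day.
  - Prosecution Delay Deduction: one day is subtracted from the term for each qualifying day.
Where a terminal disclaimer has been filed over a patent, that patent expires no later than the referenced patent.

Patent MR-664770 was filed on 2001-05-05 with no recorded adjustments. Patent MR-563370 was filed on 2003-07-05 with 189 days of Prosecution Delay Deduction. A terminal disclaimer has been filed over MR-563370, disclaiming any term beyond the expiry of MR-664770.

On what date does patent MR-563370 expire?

2021-05-05

Natural term of MR-563370:
  Base: filing + 20 years → 5 July 2023.
  Prosecution Delay Deduction: −189 days → 28 December 2022.
Expiry of referenced patent MR-664770:
  Base: filing + 20 years → 5 May 2021.
Terminal disclaimer: MR-563370 expires on the earlier of 28 December 2022 and 5 May 2021.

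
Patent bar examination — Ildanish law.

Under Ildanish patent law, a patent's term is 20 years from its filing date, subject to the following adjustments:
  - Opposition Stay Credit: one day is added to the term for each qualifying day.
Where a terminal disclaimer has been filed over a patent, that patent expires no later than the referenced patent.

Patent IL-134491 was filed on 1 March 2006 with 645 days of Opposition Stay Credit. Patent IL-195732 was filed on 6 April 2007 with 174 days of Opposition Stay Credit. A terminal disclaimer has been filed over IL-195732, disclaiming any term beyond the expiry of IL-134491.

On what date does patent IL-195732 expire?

Natural term of IL-195732:
  Base: filing + 20 years → 6 April 2027.
  Opposition Stay Credit: +174 days → 27 September 2027.
Expiry of referenced patent IL-134491:
  Base: filing + 20 years → 1 March 2026.
  Opposition Stay Credit: +645 days → 6 December 2027.
Terminal disclaimer: IL-195732 expires on the earlier of 27 September 2027 and 6 December 2027.

2027-09-27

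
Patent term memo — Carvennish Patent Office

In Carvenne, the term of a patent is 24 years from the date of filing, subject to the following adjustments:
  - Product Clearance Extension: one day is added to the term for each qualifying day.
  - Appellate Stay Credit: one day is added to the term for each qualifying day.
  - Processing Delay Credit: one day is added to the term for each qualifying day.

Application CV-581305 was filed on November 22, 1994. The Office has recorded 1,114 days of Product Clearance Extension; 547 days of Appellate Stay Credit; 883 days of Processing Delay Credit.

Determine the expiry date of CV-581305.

Base term: filing date + 24 years → 22 November 2018.
Product Clearance Extension: +1114 days → 10 December 2021.
Appellate Stay Credit: +547 days → 10 June 2023.
Processing Delay Credit: +883 days → 9 November 2025.

November 9, 2025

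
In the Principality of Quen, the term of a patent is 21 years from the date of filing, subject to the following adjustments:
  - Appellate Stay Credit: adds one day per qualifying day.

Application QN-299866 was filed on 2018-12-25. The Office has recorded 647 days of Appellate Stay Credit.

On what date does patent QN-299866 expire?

October 2, 2041

Base term: filing date + 21 years → 25 December 2039.
Appellate Stay Credit: +647 days → 2 October 2041.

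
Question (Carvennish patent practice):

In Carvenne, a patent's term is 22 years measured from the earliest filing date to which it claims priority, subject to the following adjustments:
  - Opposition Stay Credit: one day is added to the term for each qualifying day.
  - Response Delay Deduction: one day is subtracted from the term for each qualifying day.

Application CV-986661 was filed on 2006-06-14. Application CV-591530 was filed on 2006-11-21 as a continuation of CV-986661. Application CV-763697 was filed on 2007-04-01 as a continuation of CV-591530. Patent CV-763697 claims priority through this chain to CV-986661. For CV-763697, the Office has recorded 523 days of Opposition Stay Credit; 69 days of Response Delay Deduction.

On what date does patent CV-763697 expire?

Earliest priority filing: 14 June 2006.
Base term: 14 June 2006 + 22 years → 14 June 2028.
Opposition Stay Credit: +523 days → 19 November 2029.
Response Delay Deduction: −69 days → 11 September 2029.

September 11, 2029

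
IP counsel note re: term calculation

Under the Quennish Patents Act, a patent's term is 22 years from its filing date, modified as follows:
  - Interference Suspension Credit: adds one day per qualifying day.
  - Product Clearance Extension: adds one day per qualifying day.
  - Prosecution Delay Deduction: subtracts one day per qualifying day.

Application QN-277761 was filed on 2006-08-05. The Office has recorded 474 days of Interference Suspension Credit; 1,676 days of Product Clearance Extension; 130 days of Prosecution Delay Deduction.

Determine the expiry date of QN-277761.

February 15, 2034

Base term: filing date + 22 years → 5 August 2028.
Interference Suspension Credit: +474 days → 22 November 2029.
Product Clearance Extension: +1676 days → 25 June 2034.
Prosecution Delay Deduction: −130 days → 15 February 2034.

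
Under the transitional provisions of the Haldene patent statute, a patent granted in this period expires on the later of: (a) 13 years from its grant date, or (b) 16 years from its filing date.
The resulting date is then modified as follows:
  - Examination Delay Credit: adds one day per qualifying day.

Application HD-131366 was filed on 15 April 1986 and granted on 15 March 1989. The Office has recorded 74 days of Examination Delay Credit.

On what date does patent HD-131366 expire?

June 28, 2002

(a) grant + 13 years → 15 March 2002.
(b) filing + 16 years → 15 April 2002.
Later of the two: 15 April 2002.
Examination Delay Credit: +74 days → 28 June 2002.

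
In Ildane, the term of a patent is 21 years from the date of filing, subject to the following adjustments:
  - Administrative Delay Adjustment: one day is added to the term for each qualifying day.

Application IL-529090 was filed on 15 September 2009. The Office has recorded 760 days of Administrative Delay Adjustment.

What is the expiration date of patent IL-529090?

Base term: filing date + 21 years → 15 September 2030.
Administrative Delay Adjustment: +760 days → 14 October 2032.

2032-10-14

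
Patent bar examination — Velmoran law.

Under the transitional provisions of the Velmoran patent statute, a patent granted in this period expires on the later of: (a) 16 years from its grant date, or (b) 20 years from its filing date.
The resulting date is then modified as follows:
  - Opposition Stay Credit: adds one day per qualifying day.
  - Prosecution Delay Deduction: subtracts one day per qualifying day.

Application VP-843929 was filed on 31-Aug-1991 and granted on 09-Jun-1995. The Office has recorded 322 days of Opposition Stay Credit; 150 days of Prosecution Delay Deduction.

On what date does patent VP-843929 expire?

2012-02-19

(a) grant + 16 years → 9 June 2011.
(b) filing + 20 years → 31 August 2011.
Later of the two: 31 August 2011.
Opposition Stay Credit: +322 days → 18 July 2012.
Prosecution Delay Deduction: −150 days → 19 February 2012.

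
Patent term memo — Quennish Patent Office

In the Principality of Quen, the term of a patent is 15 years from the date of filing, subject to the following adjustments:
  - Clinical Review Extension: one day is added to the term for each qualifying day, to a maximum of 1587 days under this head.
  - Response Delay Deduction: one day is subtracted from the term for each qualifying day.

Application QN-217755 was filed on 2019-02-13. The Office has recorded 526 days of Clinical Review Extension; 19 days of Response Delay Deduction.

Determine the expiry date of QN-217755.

Base term: filing date + 15 years → 13 February 2034.
Clinical Review Extension: 526 days (within the 1587-day cap) → +526 days → 24 July 2035.
Response Delay Deduction: −19 days → 5 July 2035.

2035-07-05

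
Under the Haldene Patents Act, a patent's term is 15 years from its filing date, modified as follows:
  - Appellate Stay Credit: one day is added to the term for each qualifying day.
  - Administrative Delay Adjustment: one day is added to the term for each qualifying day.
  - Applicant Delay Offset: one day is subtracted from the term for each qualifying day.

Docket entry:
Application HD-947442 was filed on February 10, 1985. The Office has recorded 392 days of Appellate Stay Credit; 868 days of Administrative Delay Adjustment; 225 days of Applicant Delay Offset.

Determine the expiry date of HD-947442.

Base term: filing date + 15 years → 10 February 2000.
Appellate Stay Credit: +392 days → 8 March 2001.
Administrative Delay Adjustment: +868 days → 24 July 2003.
Applicant Delay Offset: −225 days → 11 December 2002.

December 11, 2002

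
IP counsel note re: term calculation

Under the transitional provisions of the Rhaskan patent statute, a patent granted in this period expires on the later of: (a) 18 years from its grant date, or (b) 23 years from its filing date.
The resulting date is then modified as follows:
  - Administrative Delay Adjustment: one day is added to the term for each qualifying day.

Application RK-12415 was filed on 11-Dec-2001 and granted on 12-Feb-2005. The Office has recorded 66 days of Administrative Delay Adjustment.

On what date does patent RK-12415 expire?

February 15, 2025

(a) grant + 18 years → 12 February 2023.
(b) filing + 23 years → 11 December 2024.
Later of the two: 11 December 2024.
Administrative Delay Adjustment: +66 days → 15 February 2025.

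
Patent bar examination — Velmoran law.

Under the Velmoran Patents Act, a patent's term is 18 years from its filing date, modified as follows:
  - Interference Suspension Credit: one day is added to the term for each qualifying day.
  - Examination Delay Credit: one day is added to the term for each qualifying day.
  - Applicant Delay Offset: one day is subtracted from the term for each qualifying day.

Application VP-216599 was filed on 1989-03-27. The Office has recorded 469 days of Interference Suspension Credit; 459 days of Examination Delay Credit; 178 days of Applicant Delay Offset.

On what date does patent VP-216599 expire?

Base term: filing date + 18 years → 27 March 2007.
Interference Suspension Credit: +469 days → 8 July 2008.
Examination Delay Credit: +459 days → 10 October 2009.
Applicant Delay Offset: −178 days → 15 April 2009.

April 15, 2009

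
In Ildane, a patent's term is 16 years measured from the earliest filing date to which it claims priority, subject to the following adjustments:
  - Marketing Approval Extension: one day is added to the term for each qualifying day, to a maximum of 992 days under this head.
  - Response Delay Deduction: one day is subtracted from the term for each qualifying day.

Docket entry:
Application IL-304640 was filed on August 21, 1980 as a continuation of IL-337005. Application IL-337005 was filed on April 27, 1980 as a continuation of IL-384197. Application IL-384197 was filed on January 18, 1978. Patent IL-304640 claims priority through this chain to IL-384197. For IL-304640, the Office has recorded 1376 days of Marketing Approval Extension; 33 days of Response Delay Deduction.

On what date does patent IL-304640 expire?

1996-09-03

Earliest priority filing: 18 January 1978.
Base term: 18 January 1978 + 16 years → 18 January 1994.
Marketing Approval Extension: 1376 days claimed exceeds the 992-day cap, so +992 days → 6 October 1996.
Response Delay Deduction: −33 days → 3 September 1996.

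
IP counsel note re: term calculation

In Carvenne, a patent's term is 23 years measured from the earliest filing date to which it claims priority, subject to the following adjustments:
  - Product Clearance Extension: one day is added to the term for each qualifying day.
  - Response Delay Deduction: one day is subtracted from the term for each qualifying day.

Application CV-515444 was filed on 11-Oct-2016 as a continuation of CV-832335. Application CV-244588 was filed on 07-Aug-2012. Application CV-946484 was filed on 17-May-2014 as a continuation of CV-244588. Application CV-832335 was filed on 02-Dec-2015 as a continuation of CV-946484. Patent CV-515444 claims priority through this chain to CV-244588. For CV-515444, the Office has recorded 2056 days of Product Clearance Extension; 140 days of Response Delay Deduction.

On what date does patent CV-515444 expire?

November 4, 2040

Earliest priority filing: 7 August 2012.
Base term: 7 August 2012 + 23 years → 7 August 2035.
Product Clearance Extension: +2056 days → 24 March 2041.
Response Delay Deduction: −140 days → 4 November 2040.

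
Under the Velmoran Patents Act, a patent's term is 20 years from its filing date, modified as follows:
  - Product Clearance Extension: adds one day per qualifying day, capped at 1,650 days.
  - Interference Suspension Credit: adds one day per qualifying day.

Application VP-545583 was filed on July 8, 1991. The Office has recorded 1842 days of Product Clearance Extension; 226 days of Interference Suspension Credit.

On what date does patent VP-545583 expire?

2016-08-26

Base term: filing date + 20 years → 8 July 2011.
Product Clearance Extension: 1842 days claimed exceeds the 1650-day cap, so +1650 days → 13 January 2016.
Interference Suspension Credit: +226 days → 26 August 2016.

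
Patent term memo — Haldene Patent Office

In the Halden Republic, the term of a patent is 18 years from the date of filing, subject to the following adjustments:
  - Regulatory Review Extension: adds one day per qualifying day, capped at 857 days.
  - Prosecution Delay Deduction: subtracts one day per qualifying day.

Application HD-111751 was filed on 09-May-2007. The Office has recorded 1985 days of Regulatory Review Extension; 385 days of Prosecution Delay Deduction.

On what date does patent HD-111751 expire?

August 24, 2026

Base term: filing date + 18 years → 9 May 2025.
Regulatory Review Extension: 1985 days claimed exceeds the 857-day cap, so +857 days → 13 September 2027.
Prosecution Delay Deduction: −385 days → 24 August 2026.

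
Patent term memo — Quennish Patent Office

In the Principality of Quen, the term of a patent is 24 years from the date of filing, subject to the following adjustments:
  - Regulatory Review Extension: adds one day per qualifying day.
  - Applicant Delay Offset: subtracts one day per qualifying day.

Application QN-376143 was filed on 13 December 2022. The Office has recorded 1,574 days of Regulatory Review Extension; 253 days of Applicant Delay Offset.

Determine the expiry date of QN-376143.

July 26, 2050

Base term: filing date + 24 years → 13 December 2046.
Regulatory Review Extension: +1574 days → 5 April 2051.
Applicant Delay Offset: −253 days → 26 July 2050.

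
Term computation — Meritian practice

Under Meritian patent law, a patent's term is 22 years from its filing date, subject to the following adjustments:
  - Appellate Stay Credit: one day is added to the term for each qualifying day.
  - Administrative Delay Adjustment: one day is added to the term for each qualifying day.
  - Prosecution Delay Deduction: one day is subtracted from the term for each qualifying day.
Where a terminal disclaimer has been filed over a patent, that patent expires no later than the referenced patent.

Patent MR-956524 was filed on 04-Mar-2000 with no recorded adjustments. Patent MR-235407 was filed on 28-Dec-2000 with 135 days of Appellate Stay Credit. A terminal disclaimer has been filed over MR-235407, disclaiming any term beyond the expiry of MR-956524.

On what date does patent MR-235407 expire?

2022-03-04

Natural term of MR-235407:
  Base: filing + 22 years → 28 December 2022.
  Appellate Stay Credit: +135 days → 12 May 2023.
Expiry of referenced patent MR-956524:
  Base: filing + 22 years → 4 March 2022.
Terminal disclaimer: MR-235407 expires on the earlier of 12 May 2023 and 4 March 2022.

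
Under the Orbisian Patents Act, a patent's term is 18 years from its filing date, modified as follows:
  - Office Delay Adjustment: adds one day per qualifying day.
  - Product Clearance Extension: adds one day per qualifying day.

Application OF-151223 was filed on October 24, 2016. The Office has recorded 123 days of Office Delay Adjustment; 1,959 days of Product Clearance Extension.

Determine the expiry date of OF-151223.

Base term: filing date + 18 years → 24 October 2034.
Office Delay Adjustment: +123 days → 24 February 2035.
Product Clearance Extension: +1959 days → 6 July 2040.

2040-07-06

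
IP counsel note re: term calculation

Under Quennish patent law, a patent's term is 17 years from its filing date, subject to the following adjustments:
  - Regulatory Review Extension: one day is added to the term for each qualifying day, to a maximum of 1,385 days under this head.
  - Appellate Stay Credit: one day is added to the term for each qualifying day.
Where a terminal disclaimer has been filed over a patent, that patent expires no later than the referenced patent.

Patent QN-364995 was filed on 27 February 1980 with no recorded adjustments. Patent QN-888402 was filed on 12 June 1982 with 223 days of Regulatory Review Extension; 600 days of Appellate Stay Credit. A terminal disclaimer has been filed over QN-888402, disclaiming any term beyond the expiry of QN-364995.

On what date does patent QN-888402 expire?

Natural term of QN-888402:
  Base: filing + 17 years → 12 June 1999.
  Regulatory Review Extension: 223 days (within the 1385-day cap) → +223 days → 21 January 2000.
  Appellate Stay Credit: +600 days → 12 September 2001.
Expiry of referenced patent QN-364995:
  Base: filing + 17 years → 27 February 1997.
Terminal disclaimer: QN-888402 expires on the earlier of 12 September 2001 and 27 February 1997.

February 27, 1997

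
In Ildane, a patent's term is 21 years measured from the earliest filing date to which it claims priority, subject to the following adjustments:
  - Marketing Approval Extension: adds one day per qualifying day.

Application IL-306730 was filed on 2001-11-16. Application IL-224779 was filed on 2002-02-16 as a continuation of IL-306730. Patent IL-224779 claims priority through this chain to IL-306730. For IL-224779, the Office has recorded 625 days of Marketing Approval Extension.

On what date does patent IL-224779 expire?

August 2, 2024

Earliest priority filing: 16 November 2001.
Base term: 16 November 2001 + 21 years → 16 November 2022.
Marketing Approval Extension: +625 days → 2 August 2024.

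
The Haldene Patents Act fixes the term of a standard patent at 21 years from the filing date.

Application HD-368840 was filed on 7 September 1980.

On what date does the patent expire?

September 7, 2001

Filing date + 21 years → 7 September 2001.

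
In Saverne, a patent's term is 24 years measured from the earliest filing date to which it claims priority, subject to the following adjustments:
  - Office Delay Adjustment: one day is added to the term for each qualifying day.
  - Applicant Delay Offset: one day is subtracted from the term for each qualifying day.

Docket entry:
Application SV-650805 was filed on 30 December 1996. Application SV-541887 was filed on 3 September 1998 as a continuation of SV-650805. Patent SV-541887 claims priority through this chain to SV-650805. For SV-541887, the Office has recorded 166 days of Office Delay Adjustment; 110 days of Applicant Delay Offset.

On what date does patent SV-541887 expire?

Earliest priority filing: 30 December 1996.
Base term: 30 December 1996 + 24 years → 30 December 2020.
Office Delay Adjustment: +166 days → 14 June 2021.
Applicant Delay Offset: −110 days → 24 February 2021.

February 24, 2021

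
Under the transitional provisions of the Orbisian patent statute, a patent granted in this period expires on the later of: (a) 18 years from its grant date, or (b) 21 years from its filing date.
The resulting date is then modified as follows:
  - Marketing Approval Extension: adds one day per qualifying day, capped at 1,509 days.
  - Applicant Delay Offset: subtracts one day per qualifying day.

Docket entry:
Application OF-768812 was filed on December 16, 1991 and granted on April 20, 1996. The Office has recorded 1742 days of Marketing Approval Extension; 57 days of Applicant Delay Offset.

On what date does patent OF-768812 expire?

2018-04-11

(a) grant + 18 years → 20 April 2014.
(b) filing + 21 years → 16 December 2012.
Later of the two: 20 April 2014.
Marketing Approval Extension: 1742 days claimed exceeds the 1509-day cap, so +1509 days → 7 June 2018.
Applicant Delay Offset: −57 days → 11 April 2018.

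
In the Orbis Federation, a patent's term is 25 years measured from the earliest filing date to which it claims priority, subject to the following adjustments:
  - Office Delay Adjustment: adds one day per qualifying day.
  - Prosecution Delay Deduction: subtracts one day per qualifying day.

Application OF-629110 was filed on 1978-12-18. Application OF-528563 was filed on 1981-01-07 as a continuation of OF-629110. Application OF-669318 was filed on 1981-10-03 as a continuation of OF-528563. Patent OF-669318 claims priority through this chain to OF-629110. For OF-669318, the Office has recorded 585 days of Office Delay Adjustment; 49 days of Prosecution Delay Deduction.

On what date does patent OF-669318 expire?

Earliest priority filing: 18 December 1978.
Base term: 18 December 1978 + 25 years → 18 December 2003.
Office Delay Adjustment: +585 days → 25 July 2005.
Prosecution Delay Deduction: −49 days → 6 June 2005.

2005-06-06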